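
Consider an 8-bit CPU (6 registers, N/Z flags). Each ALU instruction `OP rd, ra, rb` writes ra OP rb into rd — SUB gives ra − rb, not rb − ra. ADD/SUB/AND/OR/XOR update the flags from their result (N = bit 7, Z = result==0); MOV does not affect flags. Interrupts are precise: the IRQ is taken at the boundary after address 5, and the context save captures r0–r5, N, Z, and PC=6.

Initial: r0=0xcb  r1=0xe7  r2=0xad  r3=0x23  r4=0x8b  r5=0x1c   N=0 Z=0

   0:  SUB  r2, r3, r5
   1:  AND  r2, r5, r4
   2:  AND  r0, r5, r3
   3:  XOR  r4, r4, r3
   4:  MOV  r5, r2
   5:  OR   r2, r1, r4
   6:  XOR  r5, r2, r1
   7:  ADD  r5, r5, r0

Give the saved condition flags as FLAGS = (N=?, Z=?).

after  0: r0=0xcb r1=0xe7 r2=0x07 r3=0x23 r4=0x8b r5=0x1c  N=0 Z=0
after  1: r0=0xcb r1=0xe7 r2=0x08 r3=0x23 r4=0x8b r5=0x1c  N=0 Z=0
after  2: r0=0x00 r1=0xe7 r2=0x08 r3=0x23 r4=0x8b r5=0x1c  N=0 Z=1
after  3: r0=0x00 r1=0xe7 r2=0x08 r3=0x23 r4=0xa8 r5=0x1c  N=1 Z=0
after  4: r0=0x00 r1=0xe7 r2=0x08 r3=0x23 r4=0xa8 r5=0x08  N=1 Z=0
after  5: r0=0x00 r1=0xe7 r2=0xef r3=0x23 r4=0xa8 r5=0x08  N=1 Z=0
-- IRQ taken; context saved, return-PC = 6 --

FLAGS = (N=1, Z=0)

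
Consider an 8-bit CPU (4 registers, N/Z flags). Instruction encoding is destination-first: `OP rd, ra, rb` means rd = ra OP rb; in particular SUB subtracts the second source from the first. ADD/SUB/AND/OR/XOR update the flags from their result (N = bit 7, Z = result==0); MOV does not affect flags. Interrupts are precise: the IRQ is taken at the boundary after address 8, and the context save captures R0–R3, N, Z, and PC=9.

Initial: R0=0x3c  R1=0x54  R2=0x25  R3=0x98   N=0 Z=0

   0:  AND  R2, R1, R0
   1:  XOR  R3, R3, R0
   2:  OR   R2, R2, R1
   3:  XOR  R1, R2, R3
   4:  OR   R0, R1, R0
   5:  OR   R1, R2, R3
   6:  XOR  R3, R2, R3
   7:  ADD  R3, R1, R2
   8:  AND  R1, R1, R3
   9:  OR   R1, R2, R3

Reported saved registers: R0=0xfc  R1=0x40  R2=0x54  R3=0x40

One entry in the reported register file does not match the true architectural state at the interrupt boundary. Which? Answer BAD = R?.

after  0: R0=0x3c R1=0x54 R2=0x14 R3=0x98  N=0 Z=0
after  1: R0=0x3c R1=0x54 R2=0x14 R3=0xa4  N=1 Z=0
after  2: R0=0x3c R1=0x54 R2=0x54 R3=0xa4  N=0 Z=0
after  3: R0=0x3c R1=0xf0 R2=0x54 R3=0xa4  N=1 Z=0
after  4: R0=0xfc R1=0xf0 R2=0x54 R3=0xa4  N=1 Z=0
after  5: R0=0xfc R1=0xf4 R2=0x54 R3=0xa4  N=1 Z=0
after  6: R0=0xfc R1=0xf4 R2=0x54 R3=0xf0  N=1 Z=0
after  7: R0=0xfc R1=0xf4 R2=0x54 R3=0x48  N=0 Z=0
after  8: R0=0xfc R1=0x40 R2=0x54 R3=0x48  N=0 Z=0
-- IRQ taken; context saved, return-PC = 9 --
mismatch: R3: reported 0x40 vs actual 0x48

BAD = R3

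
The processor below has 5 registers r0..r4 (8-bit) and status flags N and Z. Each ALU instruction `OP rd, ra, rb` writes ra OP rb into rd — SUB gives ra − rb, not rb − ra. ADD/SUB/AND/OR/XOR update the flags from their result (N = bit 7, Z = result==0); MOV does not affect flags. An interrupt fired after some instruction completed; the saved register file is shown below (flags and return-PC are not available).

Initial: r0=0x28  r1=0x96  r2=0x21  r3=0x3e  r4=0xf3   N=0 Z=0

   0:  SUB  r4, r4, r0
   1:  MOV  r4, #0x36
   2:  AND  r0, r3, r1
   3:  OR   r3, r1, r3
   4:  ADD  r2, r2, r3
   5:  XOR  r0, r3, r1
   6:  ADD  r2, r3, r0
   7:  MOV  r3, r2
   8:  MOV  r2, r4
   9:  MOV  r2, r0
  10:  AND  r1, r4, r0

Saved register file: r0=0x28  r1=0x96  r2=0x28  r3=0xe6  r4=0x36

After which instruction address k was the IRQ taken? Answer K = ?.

after  0: r0=0x28 r1=0x96 r2=0x21 r3=0x3e r4=0xcb  N=1 Z=0
after  1: r0=0x28 r1=0x96 r2=0x21 r3=0x3e r4=0x36  N=1 Z=0
after  2: r0=0x16 r1=0x96 r2=0x21 r3=0x3e r4=0x36  N=0 Z=0
after  3: r0=0x16 r1=0x96 r2=0x21 r3=0xbe r4=0x36  N=1 Z=0
after  4: r0=0x16 r1=0x96 r2=0xdf r3=0xbe r4=0x36  N=1 Z=0
after  5: r0=0x28 r1=0x96 r2=0xdf r3=0xbe r4=0x36  N=0 Z=0
after  6: r0=0x28 r1=0x96 r2=0xe6 r3=0xbe r4=0x36  N=1 Z=0
after  7: r0=0x28 r1=0x96 r2=0xe6 r3=0xe6 r4=0x36  N=1 Z=0
after  8: r0=0x28 r1=0x96 r2=0x36 r3=0xe6 r4=0x36  N=1 Z=0
after  9: r0=0x28 r1=0x96 r2=0x28 r3=0xe6 r4=0x36  N=1 Z=0
-- IRQ taken; context saved, return-PC = 10 --

K = 9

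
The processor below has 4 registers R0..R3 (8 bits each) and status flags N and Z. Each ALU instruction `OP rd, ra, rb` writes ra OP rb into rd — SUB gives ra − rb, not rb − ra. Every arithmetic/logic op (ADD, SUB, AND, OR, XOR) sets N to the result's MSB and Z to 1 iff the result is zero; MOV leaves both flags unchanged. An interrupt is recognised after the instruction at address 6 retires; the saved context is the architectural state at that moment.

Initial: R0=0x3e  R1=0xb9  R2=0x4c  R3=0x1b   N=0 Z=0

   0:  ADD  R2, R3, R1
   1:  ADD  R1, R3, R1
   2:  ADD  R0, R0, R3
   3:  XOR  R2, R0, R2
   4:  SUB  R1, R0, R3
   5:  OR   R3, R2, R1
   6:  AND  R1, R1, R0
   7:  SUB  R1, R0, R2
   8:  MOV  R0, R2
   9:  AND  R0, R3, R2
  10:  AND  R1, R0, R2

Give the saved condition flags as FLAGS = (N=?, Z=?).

FLAGS = (N=0, Z=0)

after  0: R0=0x3e R1=0xb9 R2=0xd4 R3=0x1b  N=1 Z=0
after  1: R0=0x3e R1=0xd4 R2=0xd4 R3=0x1b  N=1 Z=0
after  2: R0=0x59 R1=0xd4 R2=0xd4 R3=0x1b  N=0 Z=0
after  3: R0=0x59 R1=0xd4 R2=0x8d R3=0x1b  N=1 Z=0
after  4: R0=0x59 R1=0x3e R2=0x8d R3=0x1b  N=0 Z=0
after  5: R0=0x59 R1=0x3e R2=0x8d R3=0xbf  N=1 Z=0
after  6: R0=0x59 R1=0x18 R2=0x8d R3=0xbf  N=0 Z=0
-- IRQ taken; context saved, return-PC = 7 --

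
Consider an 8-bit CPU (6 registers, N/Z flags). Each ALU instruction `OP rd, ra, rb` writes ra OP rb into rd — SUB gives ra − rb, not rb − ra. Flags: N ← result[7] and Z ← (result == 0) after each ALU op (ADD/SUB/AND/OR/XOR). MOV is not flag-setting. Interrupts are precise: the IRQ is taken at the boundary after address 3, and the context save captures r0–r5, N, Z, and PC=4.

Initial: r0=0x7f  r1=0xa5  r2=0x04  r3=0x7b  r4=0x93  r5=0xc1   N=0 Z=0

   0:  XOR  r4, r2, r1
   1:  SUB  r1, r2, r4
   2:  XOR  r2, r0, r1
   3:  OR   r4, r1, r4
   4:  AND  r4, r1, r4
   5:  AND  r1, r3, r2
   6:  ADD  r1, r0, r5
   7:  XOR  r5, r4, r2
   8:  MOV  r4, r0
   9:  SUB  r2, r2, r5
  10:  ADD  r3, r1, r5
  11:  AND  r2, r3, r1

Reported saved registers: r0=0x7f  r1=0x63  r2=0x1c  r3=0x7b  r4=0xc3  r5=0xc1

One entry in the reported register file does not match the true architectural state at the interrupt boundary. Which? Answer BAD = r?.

after  0: r0=0x7f r1=0xa5 r2=0x04 r3=0x7b r4=0xa1 r5=0xc1  N=1 Z=0
after  1: r0=0x7f r1=0x63 r2=0x04 r3=0x7b r4=0xa1 r5=0xc1  N=0 Z=0
after  2: r0=0x7f r1=0x63 r2=0x1c r3=0x7b r4=0xa1 r5=0xc1  N=0 Z=0
after  3: r0=0x7f r1=0x63 r2=0x1c r3=0x7b r4=0xe3 r5=0xc1  N=1 Z=0
-- IRQ taken; context saved, return-PC = 4 --
mismatch: r4: reported 0xc3 vs actual 0xe3

BAD = r4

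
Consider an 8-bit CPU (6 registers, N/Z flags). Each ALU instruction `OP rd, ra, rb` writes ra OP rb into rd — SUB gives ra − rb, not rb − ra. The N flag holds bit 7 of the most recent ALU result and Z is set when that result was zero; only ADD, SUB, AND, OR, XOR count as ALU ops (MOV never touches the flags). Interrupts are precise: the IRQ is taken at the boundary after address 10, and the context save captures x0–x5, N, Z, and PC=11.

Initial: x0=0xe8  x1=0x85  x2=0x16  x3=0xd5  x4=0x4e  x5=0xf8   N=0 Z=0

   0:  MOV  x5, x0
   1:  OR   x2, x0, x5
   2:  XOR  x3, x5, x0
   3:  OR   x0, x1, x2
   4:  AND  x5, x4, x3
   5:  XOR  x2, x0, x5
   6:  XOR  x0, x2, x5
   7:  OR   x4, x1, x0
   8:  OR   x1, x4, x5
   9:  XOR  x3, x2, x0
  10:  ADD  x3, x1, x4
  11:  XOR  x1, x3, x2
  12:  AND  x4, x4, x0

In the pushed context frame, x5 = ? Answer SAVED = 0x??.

after  0: x0=0xe8 x1=0x85 x2=0x16 x3=0xd5 x4=0x4e x5=0xe8  N=0 Z=0
after  1: x0=0xe8 x1=0x85 x2=0xe8 x3=0xd5 x4=0x4e x5=0xe8  N=1 Z=0
after  2: x0=0xe8 x1=0x85 x2=0xe8 x3=0x00 x4=0x4e x5=0xe8  N=0 Z=1
after  3: x0=0xed x1=0x85 x2=0xe8 x3=0x00 x4=0x4e x5=0xe8  N=1 Z=0
after  4: x0=0xed x1=0x85 x2=0xe8 x3=0x00 x4=0x4e x5=0x00  N=0 Z=1
after  5: x0=0xed x1=0x85 x2=0xed x3=0x00 x4=0x4e x5=0x00  N=1 Z=0
after  6: x0=0xed x1=0x85 x2=0xed x3=0x00 x4=0x4e x5=0x00  N=1 Z=0
after  7: x0=0xed x1=0x85 x2=0xed x3=0x00 x4=0xed x5=0x00  N=1 Z=0
after  8: x0=0xed x1=0xed x2=0xed x3=0x00 x4=0xed x5=0x00  N=1 Z=0
after  9: x0=0xed x1=0xed x2=0xed x3=0x00 x4=0xed x5=0x00  N=0 Z=1
after 10: x0=0xed x1=0xed x2=0xed x3=0xda x4=0xed x5=0x00  N=1 Z=0
-- IRQ taken; context saved, return-PC = 11 --

SAVED = 0x00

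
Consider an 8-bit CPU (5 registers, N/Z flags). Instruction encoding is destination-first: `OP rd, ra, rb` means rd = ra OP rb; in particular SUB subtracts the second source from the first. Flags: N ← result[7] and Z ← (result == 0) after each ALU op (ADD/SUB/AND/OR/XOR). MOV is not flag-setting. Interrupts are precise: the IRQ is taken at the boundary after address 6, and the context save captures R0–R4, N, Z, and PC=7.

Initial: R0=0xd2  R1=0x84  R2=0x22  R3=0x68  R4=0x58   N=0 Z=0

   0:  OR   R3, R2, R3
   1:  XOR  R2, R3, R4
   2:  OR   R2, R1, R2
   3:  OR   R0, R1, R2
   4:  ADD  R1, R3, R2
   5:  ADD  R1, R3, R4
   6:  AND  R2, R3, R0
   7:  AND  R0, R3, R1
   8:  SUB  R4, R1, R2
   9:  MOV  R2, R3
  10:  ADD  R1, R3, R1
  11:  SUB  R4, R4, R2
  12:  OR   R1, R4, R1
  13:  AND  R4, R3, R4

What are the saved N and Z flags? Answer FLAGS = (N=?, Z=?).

after  0: R0=0xd2 R1=0x84 R2=0x22 R3=0x6a R4=0x58  N=0 Z=0
after  1: R0=0xd2 R1=0x84 R2=0x32 R3=0x6a R4=0x58  N=0 Z=0
after  2: R0=0xd2 R1=0x84 R2=0xb6 R3=0x6a R4=0x58  N=1 Z=0
after  3: R0=0xb6 R1=0x84 R2=0xb6 R3=0x6a R4=0x58  N=1 Z=0
after  4: R0=0xb6 R1=0x20 R2=0xb6 R3=0x6a R4=0x58  N=0 Z=0
after  5: R0=0xb6 R1=0xc2 R2=0xb6 R3=0x6a R4=0x58  N=1 Z=0
after  6: R0=0xb6 R1=0xc2 R2=0x22 R3=0x6a R4=0x58  N=0 Z=0
-- IRQ taken; context saved, return-PC = 7 --

FLAGS = (N=0, Z=0)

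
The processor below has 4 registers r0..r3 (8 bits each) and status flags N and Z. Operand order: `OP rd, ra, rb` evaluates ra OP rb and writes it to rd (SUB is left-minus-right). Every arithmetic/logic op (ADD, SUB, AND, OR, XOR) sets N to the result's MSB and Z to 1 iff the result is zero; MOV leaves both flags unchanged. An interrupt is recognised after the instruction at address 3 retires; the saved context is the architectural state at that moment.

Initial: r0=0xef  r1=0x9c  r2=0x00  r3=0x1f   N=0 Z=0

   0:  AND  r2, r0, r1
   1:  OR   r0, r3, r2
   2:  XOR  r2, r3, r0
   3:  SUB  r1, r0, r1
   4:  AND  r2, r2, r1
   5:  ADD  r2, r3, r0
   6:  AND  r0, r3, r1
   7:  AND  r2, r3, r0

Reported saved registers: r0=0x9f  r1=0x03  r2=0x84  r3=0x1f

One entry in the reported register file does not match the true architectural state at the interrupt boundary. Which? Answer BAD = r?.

after  0: r0=0xef r1=0x9c r2=0x8c r3=0x1f  N=1 Z=0
after  1: r0=0x9f r1=0x9c r2=0x8c r3=0x1f  N=1 Z=0
after  2: r0=0x9f r1=0x9c r2=0x80 r3=0x1f  N=1 Z=0
after  3: r0=0x9f r1=0x03 r2=0x80 r3=0x1f  N=0 Z=0
-- IRQ taken; context saved, return-PC = 4 --
mismatch: r2: reported 0x84 vs actual 0x80

BAD = r2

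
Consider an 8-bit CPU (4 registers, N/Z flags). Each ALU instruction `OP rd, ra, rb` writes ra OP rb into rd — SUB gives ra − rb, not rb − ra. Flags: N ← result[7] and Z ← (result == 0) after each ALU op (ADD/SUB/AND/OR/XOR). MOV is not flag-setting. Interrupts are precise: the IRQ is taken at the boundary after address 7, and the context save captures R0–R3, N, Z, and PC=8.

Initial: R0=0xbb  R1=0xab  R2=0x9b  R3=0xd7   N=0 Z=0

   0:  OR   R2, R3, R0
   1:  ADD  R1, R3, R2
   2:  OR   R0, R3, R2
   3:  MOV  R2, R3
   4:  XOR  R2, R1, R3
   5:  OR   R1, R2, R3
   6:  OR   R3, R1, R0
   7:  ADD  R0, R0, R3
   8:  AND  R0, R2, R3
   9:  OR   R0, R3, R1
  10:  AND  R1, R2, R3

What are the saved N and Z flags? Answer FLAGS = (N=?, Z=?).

after  0: R0=0xbb R1=0xab R2=0xff R3=0xd7  N=1 Z=0
after  1: R0=0xbb R1=0xd6 R2=0xff R3=0xd7  N=1 Z=0
after  2: R0=0xff R1=0xd6 R2=0xff R3=0xd7  N=1 Z=0
after  3: R0=0xff R1=0xd6 R2=0xd7 R3=0xd7  N=1 Z=0
after  4: R0=0xff R1=0xd6 R2=0x01 R3=0xd7  N=0 Z=0
after  5: R0=0xff R1=0xd7 R2=0x01 R3=0xd7  N=1 Z=0
after  6: R0=0xff R1=0xd7 R2=0x01 R3=0xff  N=1 Z=0
after  7: R0=0xfe R1=0xd7 R2=0x01 R3=0xff  N=1 Z=0
-- IRQ taken; context saved, return-PC = 8 --

FLAGS = (N=1, Z=0)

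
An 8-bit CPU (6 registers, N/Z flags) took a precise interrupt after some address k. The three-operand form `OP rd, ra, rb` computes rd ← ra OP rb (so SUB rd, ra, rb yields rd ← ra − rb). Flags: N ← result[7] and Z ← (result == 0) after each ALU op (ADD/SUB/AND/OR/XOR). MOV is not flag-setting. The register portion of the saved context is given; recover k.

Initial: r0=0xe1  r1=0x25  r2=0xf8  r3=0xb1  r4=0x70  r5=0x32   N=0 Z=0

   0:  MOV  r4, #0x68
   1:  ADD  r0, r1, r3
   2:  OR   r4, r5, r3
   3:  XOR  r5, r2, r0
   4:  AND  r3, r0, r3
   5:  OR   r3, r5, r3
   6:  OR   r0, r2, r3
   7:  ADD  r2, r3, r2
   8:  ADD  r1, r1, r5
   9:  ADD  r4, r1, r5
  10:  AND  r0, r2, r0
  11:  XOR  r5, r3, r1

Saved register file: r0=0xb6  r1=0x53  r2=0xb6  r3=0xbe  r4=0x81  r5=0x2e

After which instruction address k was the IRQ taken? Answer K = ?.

after  0: r0=0xe1 r1=0x25 r2=0xf8 r3=0xb1 r4=0x68 r5=0x32  N=0 Z=0
after  1: r0=0xd6 r1=0x25 r2=0xf8 r3=0xb1 r4=0x68 r5=0x32  N=1 Z=0
after  2: r0=0xd6 r1=0x25 r2=0xf8 r3=0xb1 r4=0xb3 r5=0x32  N=1 Z=0
after  3: r0=0xd6 r1=0x25 r2=0xf8 r3=0xb1 r4=0xb3 r5=0x2e  N=0 Z=0
after  4: r0=0xd6 r1=0x25 r2=0xf8 r3=0x90 r4=0xb3 r5=0x2e  N=1 Z=0
after  5: r0=0xd6 r1=0x25 r2=0xf8 r3=0xbe r4=0xb3 r5=0x2e  N=1 Z=0
after  6: r0=0xfe r1=0x25 r2=0xf8 r3=0xbe r4=0xb3 r5=0x2e  N=1 Z=0
after  7: r0=0xfe r1=0x25 r2=0xb6 r3=0xbe r4=0xb3 r5=0x2e  N=1 Z=0
after  8: r0=0xfe r1=0x53 r2=0xb6 r3=0xbe r4=0xb3 r5=0x2e  N=0 Z=0
after  9: r0=0xfe r1=0x53 r2=0xb6 r3=0xbe r4=0x81 r5=0x2e  N=1 Z=0
after 10: r0=0xb6 r1=0x53 r2=0xb6 r3=0xbe r4=0x81 r5=0x2e  N=1 Z=0
-- IRQ taken; context saved, return-PC = 11 --

K = 10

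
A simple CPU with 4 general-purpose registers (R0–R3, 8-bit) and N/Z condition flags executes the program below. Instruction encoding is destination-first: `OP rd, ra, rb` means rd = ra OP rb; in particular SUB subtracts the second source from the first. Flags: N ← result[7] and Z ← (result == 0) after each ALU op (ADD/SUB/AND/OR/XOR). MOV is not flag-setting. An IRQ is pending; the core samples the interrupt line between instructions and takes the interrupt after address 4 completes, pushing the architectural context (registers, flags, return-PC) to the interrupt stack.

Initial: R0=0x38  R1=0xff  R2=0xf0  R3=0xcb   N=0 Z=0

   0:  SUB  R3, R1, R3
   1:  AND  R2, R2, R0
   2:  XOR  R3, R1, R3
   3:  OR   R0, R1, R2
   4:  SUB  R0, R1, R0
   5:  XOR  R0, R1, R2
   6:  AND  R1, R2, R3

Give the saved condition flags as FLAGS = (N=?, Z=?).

FLAGS = (N=0, Z=1)

after  0: R0=0x38 R1=0xff R2=0xf0 R3=0x34  N=0 Z=0
after  1: R0=0x38 R1=0xff R2=0x30 R3=0x34  N=0 Z=0
after  2: R0=0x38 R1=0xff R2=0x30 R3=0xcb  N=1 Z=0
after  3: R0=0xff R1=0xff R2=0x30 R3=0xcb  N=1 Z=0
after  4: R0=0x00 R1=0xff R2=0x30 R3=0xcb  N=0 Z=1
-- IRQ taken; context saved, return-PC = 5 --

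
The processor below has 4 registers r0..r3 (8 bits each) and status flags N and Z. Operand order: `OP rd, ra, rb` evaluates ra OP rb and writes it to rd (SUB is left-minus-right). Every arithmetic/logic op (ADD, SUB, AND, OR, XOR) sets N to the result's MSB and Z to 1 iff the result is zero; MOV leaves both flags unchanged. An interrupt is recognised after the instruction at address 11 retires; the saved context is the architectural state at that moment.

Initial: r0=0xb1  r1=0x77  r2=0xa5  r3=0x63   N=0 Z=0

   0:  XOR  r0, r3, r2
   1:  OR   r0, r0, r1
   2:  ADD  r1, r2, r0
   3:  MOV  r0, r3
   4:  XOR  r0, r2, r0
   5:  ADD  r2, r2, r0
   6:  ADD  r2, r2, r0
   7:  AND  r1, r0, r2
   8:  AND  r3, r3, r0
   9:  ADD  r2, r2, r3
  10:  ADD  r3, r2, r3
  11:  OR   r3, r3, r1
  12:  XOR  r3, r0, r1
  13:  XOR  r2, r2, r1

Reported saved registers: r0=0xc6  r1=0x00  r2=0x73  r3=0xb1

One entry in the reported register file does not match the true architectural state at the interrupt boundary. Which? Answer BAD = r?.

after  0: r0=0xc6 r1=0x77 r2=0xa5 r3=0x63  N=1 Z=0
after  1: r0=0xf7 r1=0x77 r2=0xa5 r3=0x63  N=1 Z=0
after  2: r0=0xf7 r1=0x9c r2=0xa5 r3=0x63  N=1 Z=0
after  3: r0=0x63 r1=0x9c r2=0xa5 r3=0x63  N=1 Z=0
after  4: r0=0xc6 r1=0x9c r2=0xa5 r3=0x63  N=1 Z=0
after  5: r0=0xc6 r1=0x9c r2=0x6b r3=0x63  N=0 Z=0
after  6: r0=0xc6 r1=0x9c r2=0x31 r3=0x63  N=0 Z=0
after  7: r0=0xc6 r1=0x00 r2=0x31 r3=0x63  N=0 Z=1
after  8: r0=0xc6 r1=0x00 r2=0x31 r3=0x42  N=0 Z=0
after  9: r0=0xc6 r1=0x00 r2=0x73 r3=0x42  N=0 Z=0
after 10: r0=0xc6 r1=0x00 r2=0x73 r3=0xb5  N=1 Z=0
after 11: r0=0xc6 r1=0x00 r2=0x73 r3=0xb5  N=1 Z=0
-- IRQ taken; context saved, return-PC = 12 --
mismatch: r3: reported 0xb1 vs actual 0xb5

BAD = r3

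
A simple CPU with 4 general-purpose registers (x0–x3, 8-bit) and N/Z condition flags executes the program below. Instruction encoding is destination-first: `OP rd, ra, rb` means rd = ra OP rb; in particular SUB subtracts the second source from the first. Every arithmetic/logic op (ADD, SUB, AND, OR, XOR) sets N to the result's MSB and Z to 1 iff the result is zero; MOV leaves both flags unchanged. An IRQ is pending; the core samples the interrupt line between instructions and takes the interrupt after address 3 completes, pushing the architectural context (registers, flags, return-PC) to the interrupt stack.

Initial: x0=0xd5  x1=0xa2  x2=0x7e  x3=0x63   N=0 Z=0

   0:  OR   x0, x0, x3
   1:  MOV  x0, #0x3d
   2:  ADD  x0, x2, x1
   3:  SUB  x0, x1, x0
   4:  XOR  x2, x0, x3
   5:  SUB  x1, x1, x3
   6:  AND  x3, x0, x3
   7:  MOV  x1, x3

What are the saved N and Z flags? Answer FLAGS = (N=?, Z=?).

FLAGS = (N=1, Z=0)

after  0: x0=0xf7 x1=0xa2 x2=0x7e x3=0x63  N=1 Z=0
after  1: x0=0x3d x1=0xa2 x2=0x7e x3=0x63  N=1 Z=0
after  2: x0=0x20 x1=0xa2 x2=0x7e x3=0x63  N=0 Z=0
after  3: x0=0x82 x1=0xa2 x2=0x7e x3=0x63  N=1 Z=0
-- IRQ taken; context saved, return-PC = 4 --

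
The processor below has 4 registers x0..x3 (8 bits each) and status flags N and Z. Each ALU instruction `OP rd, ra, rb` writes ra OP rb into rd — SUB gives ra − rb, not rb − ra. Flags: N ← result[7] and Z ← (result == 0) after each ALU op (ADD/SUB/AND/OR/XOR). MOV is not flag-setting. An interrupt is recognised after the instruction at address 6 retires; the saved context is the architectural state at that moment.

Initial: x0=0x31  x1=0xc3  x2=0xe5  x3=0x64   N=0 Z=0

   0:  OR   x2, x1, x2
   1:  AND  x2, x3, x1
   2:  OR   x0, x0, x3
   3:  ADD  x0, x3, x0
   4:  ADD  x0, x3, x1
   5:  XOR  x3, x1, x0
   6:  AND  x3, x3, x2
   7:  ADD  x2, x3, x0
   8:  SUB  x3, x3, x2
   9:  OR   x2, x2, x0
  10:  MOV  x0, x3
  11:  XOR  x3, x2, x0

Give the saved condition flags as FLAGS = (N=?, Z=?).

FLAGS = (N=0, Z=0)

after  0: x0=0x31 x1=0xc3 x2=0xe7 x3=0x64  N=1 Z=0
after  1: x0=0x31 x1=0xc3 x2=0x40 x3=0x64  N=0 Z=0
after  2: x0=0x75 x1=0xc3 x2=0x40 x3=0x64  N=0 Z=0
after  3: x0=0xd9 x1=0xc3 x2=0x40 x3=0x64  N=1 Z=0
after  4: x0=0x27 x1=0xc3 x2=0x40 x3=0x64  N=0 Z=0
after  5: x0=0x27 x1=0xc3 x2=0x40 x3=0xe4  N=1 Z=0
after  6: x0=0x27 x1=0xc3 x2=0x40 x3=0x40  N=0 Z=0
-- IRQ taken; context saved, return-PC = 7 --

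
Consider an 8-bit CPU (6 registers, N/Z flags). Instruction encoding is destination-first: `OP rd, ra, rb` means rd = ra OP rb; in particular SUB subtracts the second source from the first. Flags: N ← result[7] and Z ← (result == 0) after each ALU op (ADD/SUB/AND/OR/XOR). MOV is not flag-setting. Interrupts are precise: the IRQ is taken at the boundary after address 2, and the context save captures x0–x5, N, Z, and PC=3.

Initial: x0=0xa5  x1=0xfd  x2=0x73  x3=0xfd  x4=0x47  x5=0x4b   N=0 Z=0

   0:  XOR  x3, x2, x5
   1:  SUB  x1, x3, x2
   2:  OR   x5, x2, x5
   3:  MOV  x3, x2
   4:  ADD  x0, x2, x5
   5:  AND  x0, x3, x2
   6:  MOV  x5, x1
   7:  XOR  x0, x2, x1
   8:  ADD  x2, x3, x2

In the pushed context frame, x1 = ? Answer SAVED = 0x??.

after  0: x0=0xa5 x1=0xfd x2=0x73 x3=0x38 x4=0x47 x5=0x4b  N=0 Z=0
after  1: x0=0xa5 x1=0xc5 x2=0x73 x3=0x38 x4=0x47 x5=0x4b  N=1 Z=0
after  2: x0=0xa5 x1=0xc5 x2=0x73 x3=0x38 x4=0x47 x5=0x7b  N=0 Z=0
-- IRQ taken; context saved, return-PC = 3 --

SAVED = 0xc5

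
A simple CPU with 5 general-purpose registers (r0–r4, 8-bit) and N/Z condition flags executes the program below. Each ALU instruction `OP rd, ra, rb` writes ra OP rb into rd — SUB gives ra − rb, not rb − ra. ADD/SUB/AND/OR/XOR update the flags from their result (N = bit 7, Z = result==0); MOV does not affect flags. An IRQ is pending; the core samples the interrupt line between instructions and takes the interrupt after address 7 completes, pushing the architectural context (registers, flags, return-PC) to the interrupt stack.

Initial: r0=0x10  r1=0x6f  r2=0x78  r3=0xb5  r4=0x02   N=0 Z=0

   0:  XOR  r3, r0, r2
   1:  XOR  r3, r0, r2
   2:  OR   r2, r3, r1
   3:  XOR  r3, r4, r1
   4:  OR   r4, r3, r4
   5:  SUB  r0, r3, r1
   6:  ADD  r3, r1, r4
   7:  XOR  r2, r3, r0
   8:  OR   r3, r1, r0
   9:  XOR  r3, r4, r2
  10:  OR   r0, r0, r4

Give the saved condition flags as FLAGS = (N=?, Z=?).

FLAGS = (N=0, Z=0)

after  0: r0=0x10 r1=0x6f r2=0x78 r3=0x68 r4=0x02  N=0 Z=0
after  1: r0=0x10 r1=0x6f r2=0x78 r3=0x68 r4=0x02  N=0 Z=0
after  2: r0=0x10 r1=0x6f r2=0x6f r3=0x68 r4=0x02  N=0 Z=0
after  3: r0=0x10 r1=0x6f r2=0x6f r3=0x6d r4=0x02  N=0 Z=0
after  4: r0=0x10 r1=0x6f r2=0x6f r3=0x6d r4=0x6f  N=0 Z=0
after  5: r0=0xfe r1=0x6f r2=0x6f r3=0x6d r4=0x6f  N=1 Z=0
after  6: r0=0xfe r1=0x6f r2=0x6f r3=0xde r4=0x6f  N=1 Z=0
after  7: r0=0xfe r1=0x6f r2=0x20 r3=0xde r4=0x6f  N=0 Z=0
-- IRQ taken; context saved, return-PC = 8 --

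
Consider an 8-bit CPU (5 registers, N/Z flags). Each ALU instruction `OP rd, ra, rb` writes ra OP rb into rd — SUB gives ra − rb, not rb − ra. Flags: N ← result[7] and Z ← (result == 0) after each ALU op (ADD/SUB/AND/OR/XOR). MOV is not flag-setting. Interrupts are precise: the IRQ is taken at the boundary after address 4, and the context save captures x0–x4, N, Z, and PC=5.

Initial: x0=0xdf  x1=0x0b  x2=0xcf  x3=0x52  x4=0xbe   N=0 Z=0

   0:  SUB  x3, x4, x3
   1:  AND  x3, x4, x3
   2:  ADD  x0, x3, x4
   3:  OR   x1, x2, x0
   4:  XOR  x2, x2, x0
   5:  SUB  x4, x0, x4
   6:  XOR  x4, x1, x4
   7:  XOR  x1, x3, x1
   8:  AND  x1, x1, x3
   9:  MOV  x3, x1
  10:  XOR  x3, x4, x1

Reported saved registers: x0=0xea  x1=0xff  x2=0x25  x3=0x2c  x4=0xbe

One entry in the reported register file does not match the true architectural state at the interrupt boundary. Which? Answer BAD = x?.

BAD = x1

after  0: x0=0xdf x1=0x0b x2=0xcf x3=0x6c x4=0xbe  N=0 Z=0
after  1: x0=0xdf x1=0x0b x2=0xcf x3=0x2c x4=0xbe  N=0 Z=0
after  2: x0=0xea x1=0x0b x2=0xcf x3=0x2c x4=0xbe  N=1 Z=0
after  3: x0=0xea x1=0xef x2=0xcf x3=0x2c x4=0xbe  N=1 Z=0
after  4: x0=0xea x1=0xef x2=0x25 x3=0x2c x4=0xbe  N=0 Z=0
-- IRQ taken; context saved, return-PC = 5 --
mismatch: x1: reported 0xff vs actual 0xef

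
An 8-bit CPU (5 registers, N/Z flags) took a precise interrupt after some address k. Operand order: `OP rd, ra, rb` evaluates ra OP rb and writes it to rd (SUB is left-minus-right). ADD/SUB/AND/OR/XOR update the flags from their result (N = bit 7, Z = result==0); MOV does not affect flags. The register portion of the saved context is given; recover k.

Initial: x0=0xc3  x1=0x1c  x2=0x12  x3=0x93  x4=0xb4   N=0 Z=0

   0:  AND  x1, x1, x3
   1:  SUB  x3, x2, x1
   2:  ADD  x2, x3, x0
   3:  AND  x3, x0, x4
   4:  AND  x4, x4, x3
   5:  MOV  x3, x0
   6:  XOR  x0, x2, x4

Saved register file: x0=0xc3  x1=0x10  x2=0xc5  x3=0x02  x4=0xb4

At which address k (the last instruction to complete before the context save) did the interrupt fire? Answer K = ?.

after  0: x0=0xc3 x1=0x10 x2=0x12 x3=0x93 x4=0xb4  N=0 Z=0
after  1: x0=0xc3 x1=0x10 x2=0x12 x3=0x02 x4=0xb4  N=0 Z=0
after  2: x0=0xc3 x1=0x10 x2=0xc5 x3=0x02 x4=0xb4  N=1 Z=0
-- IRQ taken; context saved, return-PC = 3 --

K = 2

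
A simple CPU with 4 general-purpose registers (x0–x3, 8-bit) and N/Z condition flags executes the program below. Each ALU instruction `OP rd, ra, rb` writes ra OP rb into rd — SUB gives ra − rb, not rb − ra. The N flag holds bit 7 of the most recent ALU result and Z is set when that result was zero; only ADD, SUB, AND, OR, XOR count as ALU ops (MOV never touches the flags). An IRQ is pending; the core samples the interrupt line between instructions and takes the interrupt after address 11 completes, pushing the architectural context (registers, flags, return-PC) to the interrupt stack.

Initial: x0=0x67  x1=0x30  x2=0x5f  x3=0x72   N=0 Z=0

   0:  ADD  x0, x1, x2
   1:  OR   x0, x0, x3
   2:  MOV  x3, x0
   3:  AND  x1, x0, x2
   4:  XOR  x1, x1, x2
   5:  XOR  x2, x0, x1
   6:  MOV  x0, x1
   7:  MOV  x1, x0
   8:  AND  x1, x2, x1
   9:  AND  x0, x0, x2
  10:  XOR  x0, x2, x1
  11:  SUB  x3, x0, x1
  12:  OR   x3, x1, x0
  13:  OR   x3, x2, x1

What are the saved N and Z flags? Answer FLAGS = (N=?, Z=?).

after  0: x0=0x8f x1=0x30 x2=0x5f x3=0x72  N=1 Z=0
after  1: x0=0xff x1=0x30 x2=0x5f x3=0x72  N=1 Z=0
after  2: x0=0xff x1=0x30 x2=0x5f x3=0xff  N=1 Z=0
after  3: x0=0xff x1=0x5f x2=0x5f x3=0xff  N=0 Z=0
after  4: x0=0xff x1=0x00 x2=0x5f x3=0xff  N=0 Z=1
after  5: x0=0xff x1=0x00 x2=0xff x3=0xff  N=1 Z=0
after  6: x0=0x00 x1=0x00 x2=0xff x3=0xff  N=1 Z=0
after  7: x0=0x00 x1=0x00 x2=0xff x3=0xff  N=1 Z=0
after  8: x0=0x00 x1=0x00 x2=0xff x3=0xff  N=0 Z=1
after  9: x0=0x00 x1=0x00 x2=0xff x3=0xff  N=0 Z=1
after 10: x0=0xff x1=0x00 x2=0xff x3=0xff  N=1 Z=0
after 11: x0=0xff x1=0x00 x2=0xff x3=0xff  N=1 Z=0
-- IRQ taken; context saved, return-PC = 12 --

FLAGS = (N=1, Z=0)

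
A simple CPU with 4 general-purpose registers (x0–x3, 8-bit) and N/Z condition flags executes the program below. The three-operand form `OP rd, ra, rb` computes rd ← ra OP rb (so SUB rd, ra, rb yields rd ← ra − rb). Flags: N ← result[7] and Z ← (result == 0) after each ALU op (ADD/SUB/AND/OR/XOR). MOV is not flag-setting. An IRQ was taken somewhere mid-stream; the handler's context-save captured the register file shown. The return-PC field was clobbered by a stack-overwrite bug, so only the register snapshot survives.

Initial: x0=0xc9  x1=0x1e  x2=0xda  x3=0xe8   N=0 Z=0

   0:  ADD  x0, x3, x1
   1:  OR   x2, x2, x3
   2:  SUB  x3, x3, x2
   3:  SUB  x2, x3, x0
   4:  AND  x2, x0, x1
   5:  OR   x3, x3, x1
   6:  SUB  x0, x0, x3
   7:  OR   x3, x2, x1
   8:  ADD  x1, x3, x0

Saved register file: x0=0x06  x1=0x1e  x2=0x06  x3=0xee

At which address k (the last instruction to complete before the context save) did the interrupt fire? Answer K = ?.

K = 4

after  0: x0=0x06 x1=0x1e x2=0xda x3=0xe8  N=0 Z=0
after  1: x0=0x06 x1=0x1e x2=0xfa x3=0xe8  N=1 Z=0
after  2: x0=0x06 x1=0x1e x2=0xfa x3=0xee  N=1 Z=0
after  3: x0=0x06 x1=0x1e x2=0xe8 x3=0xee  N=1 Z=0
after  4: x0=0x06 x1=0x1e x2=0x06 x3=0xee  N=0 Z=0
-- IRQ taken; context saved, return-PC = 5 --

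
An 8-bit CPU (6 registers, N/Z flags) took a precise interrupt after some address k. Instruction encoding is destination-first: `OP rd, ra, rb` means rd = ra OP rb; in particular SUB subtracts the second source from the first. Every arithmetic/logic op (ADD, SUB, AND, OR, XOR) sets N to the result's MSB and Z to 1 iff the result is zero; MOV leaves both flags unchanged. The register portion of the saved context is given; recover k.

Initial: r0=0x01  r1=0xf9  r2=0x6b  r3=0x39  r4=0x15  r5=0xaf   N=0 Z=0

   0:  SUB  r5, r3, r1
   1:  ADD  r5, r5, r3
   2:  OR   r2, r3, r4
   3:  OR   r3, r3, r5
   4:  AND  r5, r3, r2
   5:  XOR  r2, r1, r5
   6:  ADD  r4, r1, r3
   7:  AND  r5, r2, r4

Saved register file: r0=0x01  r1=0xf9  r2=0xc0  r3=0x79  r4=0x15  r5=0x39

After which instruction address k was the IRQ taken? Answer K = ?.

K = 5

after  0: r0=0x01 r1=0xf9 r2=0x6b r3=0x39 r4=0x15 r5=0x40  N=0 Z=0
after  1: r0=0x01 r1=0xf9 r2=0x6b r3=0x39 r4=0x15 r5=0x79  N=0 Z=0
after  2: r0=0x01 r1=0xf9 r2=0x3d r3=0x39 r4=0x15 r5=0x79  N=0 Z=0
after  3: r0=0x01 r1=0xf9 r2=0x3d r3=0x79 r4=0x15 r5=0x79  N=0 Z=0
after  4: r0=0x01 r1=0xf9 r2=0x3d r3=0x79 r4=0x15 r5=0x39  N=0 Z=0
after  5: r0=0x01 r1=0xf9 r2=0xc0 r3=0x79 r4=0x15 r5=0x39  N=1 Z=0
-- IRQ taken; context saved, return-PC = 6 --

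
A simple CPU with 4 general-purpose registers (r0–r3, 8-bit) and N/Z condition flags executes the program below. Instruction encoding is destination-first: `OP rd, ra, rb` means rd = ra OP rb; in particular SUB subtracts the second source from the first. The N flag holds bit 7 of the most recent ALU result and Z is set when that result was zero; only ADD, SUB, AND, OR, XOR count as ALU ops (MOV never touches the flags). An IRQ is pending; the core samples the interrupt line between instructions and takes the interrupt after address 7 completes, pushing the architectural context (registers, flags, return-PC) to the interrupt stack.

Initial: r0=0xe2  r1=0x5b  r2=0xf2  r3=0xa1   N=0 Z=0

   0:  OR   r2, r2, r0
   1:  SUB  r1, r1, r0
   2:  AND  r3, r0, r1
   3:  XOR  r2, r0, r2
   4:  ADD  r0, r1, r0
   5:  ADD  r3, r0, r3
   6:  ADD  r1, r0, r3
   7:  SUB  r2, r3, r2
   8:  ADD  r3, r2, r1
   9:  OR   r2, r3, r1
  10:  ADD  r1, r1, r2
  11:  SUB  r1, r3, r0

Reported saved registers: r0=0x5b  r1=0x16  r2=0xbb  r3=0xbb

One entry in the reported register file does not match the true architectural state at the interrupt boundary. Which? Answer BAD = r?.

after  0: r0=0xe2 r1=0x5b r2=0xf2 r3=0xa1  N=1 Z=0
after  1: r0=0xe2 r1=0x79 r2=0xf2 r3=0xa1  N=0 Z=0
after  2: r0=0xe2 r1=0x79 r2=0xf2 r3=0x60  N=0 Z=0
after  3: r0=0xe2 r1=0x79 r2=0x10 r3=0x60  N=0 Z=0
after  4: r0=0x5b r1=0x79 r2=0x10 r3=0x60  N=0 Z=0
after  5: r0=0x5b r1=0x79 r2=0x10 r3=0xbb  N=1 Z=0
after  6: r0=0x5b r1=0x16 r2=0x10 r3=0xbb  N=0 Z=0
after  7: r0=0x5b r1=0x16 r2=0xab r3=0xbb  N=1 Z=0
-- IRQ taken; context saved, return-PC = 8 --
mismatch: r2: reported 0xbb vs actual 0xab

BAD = r2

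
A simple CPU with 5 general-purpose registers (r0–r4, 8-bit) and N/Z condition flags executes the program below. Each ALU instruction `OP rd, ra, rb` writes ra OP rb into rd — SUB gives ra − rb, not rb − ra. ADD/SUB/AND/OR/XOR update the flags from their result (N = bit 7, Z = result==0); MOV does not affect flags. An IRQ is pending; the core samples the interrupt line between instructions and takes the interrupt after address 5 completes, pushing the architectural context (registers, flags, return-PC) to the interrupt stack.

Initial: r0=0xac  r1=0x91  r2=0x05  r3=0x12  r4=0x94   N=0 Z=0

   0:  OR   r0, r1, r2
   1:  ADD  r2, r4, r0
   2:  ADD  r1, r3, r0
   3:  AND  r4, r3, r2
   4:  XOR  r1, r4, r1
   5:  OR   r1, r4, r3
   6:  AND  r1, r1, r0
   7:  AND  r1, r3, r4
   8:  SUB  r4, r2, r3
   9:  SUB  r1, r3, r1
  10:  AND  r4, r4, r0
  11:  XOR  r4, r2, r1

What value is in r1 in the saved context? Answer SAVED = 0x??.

SAVED = 0x12

after  0: r0=0x95 r1=0x91 r2=0x05 r3=0x12 r4=0x94  N=1 Z=0
after  1: r0=0x95 r1=0x91 r2=0x29 r3=0x12 r4=0x94  N=0 Z=0
after  2: r0=0x95 r1=0xa7 r2=0x29 r3=0x12 r4=0x94  N=1 Z=0
after  3: r0=0x95 r1=0xa7 r2=0x29 r3=0x12 r4=0x00  N=0 Z=1
after  4: r0=0x95 r1=0xa7 r2=0x29 r3=0x12 r4=0x00  N=1 Z=0
after  5: r0=0x95 r1=0x12 r2=0x29 r3=0x12 r4=0x00  N=0 Z=0
-- IRQ taken; context saved, return-PC = 6 --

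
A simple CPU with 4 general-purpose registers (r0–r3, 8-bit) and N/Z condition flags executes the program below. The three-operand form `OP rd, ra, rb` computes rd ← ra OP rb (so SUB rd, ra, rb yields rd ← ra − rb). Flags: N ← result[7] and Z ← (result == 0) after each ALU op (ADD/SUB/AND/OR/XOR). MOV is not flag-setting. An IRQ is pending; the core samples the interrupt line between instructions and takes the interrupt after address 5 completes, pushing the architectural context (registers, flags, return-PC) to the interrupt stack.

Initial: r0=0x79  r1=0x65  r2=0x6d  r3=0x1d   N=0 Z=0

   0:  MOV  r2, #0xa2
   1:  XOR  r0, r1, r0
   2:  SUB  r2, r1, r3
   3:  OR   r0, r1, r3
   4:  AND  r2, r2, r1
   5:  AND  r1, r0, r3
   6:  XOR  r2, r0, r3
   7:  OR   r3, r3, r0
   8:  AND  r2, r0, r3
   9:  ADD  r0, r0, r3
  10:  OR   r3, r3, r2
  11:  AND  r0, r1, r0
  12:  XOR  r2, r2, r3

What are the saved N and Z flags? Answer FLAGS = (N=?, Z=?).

FLAGS = (N=0, Z=0)

after  0: r0=0x79 r1=0x65 r2=0xa2 r3=0x1d  N=0 Z=0
after  1: r0=0x1c r1=0x65 r2=0xa2 r3=0x1d  N=0 Z=0
after  2: r0=0x1c r1=0x65 r2=0x48 r3=0x1d  N=0 Z=0
after  3: r0=0x7d r1=0x65 r2=0x48 r3=0x1d  N=0 Z=0
after  4: r0=0x7d r1=0x65 r2=0x40 r3=0x1d  N=0 Z=0
after  5: r0=0x7d r1=0x1d r2=0x40 r3=0x1d  N=0 Z=0
-- IRQ taken; context saved, return-PC = 6 --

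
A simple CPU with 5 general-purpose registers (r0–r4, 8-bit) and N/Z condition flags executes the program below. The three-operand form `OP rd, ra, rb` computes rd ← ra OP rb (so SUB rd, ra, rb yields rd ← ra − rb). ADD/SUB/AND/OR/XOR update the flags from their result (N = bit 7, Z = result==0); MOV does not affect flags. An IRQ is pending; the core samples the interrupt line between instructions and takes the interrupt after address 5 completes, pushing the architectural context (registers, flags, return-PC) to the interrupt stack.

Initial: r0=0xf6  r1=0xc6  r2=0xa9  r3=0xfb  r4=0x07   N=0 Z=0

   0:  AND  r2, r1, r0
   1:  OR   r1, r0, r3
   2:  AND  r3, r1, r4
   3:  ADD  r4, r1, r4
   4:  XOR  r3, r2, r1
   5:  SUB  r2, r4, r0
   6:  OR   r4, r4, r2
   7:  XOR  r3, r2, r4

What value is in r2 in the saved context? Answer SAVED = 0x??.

after  0: r0=0xf6 r1=0xc6 r2=0xc6 r3=0xfb r4=0x07  N=1 Z=0
after  1: r0=0xf6 r1=0xff r2=0xc6 r3=0xfb r4=0x07  N=1 Z=0
after  2: r0=0xf6 r1=0xff r2=0xc6 r3=0x07 r4=0x07  N=0 Z=0
after  3: r0=0xf6 r1=0xff r2=0xc6 r3=0x07 r4=0x06  N=0 Z=0
after  4: r0=0xf6 r1=0xff r2=0xc6 r3=0x39 r4=0x06  N=0 Z=0
after  5: r0=0xf6 r1=0xff r2=0x10 r3=0x39 r4=0x06  N=0 Z=0
-- IRQ taken; context saved, return-PC = 6 --

SAVED = 0x10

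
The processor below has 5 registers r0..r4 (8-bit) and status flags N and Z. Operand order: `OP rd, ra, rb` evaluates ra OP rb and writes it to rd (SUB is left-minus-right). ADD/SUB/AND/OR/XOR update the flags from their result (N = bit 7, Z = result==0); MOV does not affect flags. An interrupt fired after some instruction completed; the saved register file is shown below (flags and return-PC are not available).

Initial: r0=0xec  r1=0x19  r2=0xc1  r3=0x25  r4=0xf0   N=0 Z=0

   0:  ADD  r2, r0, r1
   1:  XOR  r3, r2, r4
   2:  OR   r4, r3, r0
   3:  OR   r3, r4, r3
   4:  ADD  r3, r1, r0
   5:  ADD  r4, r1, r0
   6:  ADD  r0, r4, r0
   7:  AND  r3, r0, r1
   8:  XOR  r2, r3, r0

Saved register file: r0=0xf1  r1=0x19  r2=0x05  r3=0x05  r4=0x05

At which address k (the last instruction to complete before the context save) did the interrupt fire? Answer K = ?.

K = 6

after  0: r0=0xec r1=0x19 r2=0x05 r3=0x25 r4=0xf0  N=0 Z=0
after  1: r0=0xec r1=0x19 r2=0x05 r3=0xf5 r4=0xf0  N=1 Z=0
after  2: r0=0xec r1=0x19 r2=0x05 r3=0xf5 r4=0xfd  N=1 Z=0
after  3: r0=0xec r1=0x19 r2=0x05 r3=0xfd r4=0xfd  N=1 Z=0
after  4: r0=0xec r1=0x19 r2=0x05 r3=0x05 r4=0xfd  N=0 Z=0
after  5: r0=0xec r1=0x19 r2=0x05 r3=0x05 r4=0x05  N=0 Z=0
after  6: r0=0xf1 r1=0x19 r2=0x05 r3=0x05 r4=0x05  N=1 Z=0
-- IRQ taken; context saved, return-PC = 7 --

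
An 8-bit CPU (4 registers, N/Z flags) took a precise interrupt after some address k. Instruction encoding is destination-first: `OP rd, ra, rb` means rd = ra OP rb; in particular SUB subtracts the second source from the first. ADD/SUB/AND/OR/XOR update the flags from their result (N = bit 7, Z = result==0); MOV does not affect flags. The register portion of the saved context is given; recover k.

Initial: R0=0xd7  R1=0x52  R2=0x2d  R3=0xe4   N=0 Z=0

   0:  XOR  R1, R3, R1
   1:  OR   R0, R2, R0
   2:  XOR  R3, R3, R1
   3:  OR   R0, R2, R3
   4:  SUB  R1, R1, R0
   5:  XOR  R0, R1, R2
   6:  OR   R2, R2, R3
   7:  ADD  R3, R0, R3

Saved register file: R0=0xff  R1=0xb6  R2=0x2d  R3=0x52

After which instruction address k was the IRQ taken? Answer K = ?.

K = 2

after  0: R0=0xd7 R1=0xb6 R2=0x2d R3=0xe4  N=1 Z=0
after  1: R0=0xff R1=0xb6 R2=0x2d R3=0xe4  N=1 Z=0
after  2: R0=0xff R1=0xb6 R2=0x2d R3=0x52  N=0 Z=0
-- IRQ taken; context saved, return-PC = 3 --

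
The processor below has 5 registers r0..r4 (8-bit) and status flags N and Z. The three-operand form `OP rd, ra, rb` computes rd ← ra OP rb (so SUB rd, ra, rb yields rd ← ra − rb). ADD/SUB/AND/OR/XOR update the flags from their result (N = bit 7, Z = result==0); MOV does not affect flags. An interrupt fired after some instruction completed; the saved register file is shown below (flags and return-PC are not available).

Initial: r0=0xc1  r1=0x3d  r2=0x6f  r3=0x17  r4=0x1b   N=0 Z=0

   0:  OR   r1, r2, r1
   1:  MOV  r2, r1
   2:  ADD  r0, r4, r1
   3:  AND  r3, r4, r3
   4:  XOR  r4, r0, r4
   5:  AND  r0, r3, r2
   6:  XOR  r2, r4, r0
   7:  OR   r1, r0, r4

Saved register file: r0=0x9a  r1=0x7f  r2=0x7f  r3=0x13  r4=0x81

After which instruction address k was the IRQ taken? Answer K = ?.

K = 4

after  0: r0=0xc1 r1=0x7f r2=0x6f r3=0x17 r4=0x1b  N=0 Z=0
after  1: r0=0xc1 r1=0x7f r2=0x7f r3=0x17 r4=0x1b  N=0 Z=0
after  2: r0=0x9a r1=0x7f r2=0x7f r3=0x17 r4=0x1b  N=1 Z=0
after  3: r0=0x9a r1=0x7f r2=0x7f r3=0x13 r4=0x1b  N=0 Z=0
after  4: r0=0x9a r1=0x7f r2=0x7f r3=0x13 r4=0x81  N=1 Z=0
-- IRQ taken; context saved, return-PC = 5 --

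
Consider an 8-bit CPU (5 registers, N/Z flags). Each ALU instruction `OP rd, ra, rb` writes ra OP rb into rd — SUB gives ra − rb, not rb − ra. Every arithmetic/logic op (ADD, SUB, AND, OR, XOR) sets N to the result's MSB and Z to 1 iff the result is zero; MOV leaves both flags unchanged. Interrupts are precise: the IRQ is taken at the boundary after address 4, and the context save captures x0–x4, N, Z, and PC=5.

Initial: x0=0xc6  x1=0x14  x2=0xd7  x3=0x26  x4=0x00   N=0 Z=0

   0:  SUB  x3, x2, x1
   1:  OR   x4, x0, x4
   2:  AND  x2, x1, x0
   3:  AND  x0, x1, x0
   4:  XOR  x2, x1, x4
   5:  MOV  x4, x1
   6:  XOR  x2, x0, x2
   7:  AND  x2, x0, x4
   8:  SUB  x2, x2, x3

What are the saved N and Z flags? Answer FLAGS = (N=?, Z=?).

FLAGS = (N=1, Z=0)

after  0: x0=0xc6 x1=0x14 x2=0xd7 x3=0xc3 x4=0x00  N=1 Z=0
after  1: x0=0xc6 x1=0x14 x2=0xd7 x3=0xc3 x4=0xc6  N=1 Z=0
after  2: x0=0xc6 x1=0x14 x2=0x04 x3=0xc3 x4=0xc6  N=0 Z=0
after  3: x0=0x04 x1=0x14 x2=0x04 x3=0xc3 x4=0xc6  N=0 Z=0
after  4: x0=0x04 x1=0x14 x2=0xd2 x3=0xc3 x4=0xc6  N=1 Z=0
-- IRQ taken; context saved, return-PC = 5 --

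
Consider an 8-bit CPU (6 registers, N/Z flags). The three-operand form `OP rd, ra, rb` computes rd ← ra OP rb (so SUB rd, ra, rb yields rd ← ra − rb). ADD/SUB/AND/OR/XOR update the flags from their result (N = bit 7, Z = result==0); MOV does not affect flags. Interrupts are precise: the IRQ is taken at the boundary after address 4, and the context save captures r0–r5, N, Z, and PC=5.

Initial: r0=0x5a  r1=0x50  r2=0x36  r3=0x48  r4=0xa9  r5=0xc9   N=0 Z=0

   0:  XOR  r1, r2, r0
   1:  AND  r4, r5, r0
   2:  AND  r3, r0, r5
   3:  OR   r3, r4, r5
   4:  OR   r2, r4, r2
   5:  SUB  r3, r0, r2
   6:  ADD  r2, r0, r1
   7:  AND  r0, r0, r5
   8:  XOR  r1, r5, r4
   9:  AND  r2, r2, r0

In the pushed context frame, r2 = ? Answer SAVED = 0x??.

after  0: r0=0x5a r1=0x6c r2=0x36 r3=0x48 r4=0xa9 r5=0xc9  N=0 Z=0
after  1: r0=0x5a r1=0x6c r2=0x36 r3=0x48 r4=0x48 r5=0xc9  N=0 Z=0
after  2: r0=0x5a r1=0x6c r2=0x36 r3=0x48 r4=0x48 r5=0xc9  N=0 Z=0
after  3: r0=0x5a r1=0x6c r2=0x36 r3=0xc9 r4=0x48 r5=0xc9  N=1 Z=0
after  4: r0=0x5a r1=0x6c r2=0x7e r3=0xc9 r4=0x48 r5=0xc9  N=0 Z=0
-- IRQ taken; context saved, return-PC = 5 --

SAVED = 0x7e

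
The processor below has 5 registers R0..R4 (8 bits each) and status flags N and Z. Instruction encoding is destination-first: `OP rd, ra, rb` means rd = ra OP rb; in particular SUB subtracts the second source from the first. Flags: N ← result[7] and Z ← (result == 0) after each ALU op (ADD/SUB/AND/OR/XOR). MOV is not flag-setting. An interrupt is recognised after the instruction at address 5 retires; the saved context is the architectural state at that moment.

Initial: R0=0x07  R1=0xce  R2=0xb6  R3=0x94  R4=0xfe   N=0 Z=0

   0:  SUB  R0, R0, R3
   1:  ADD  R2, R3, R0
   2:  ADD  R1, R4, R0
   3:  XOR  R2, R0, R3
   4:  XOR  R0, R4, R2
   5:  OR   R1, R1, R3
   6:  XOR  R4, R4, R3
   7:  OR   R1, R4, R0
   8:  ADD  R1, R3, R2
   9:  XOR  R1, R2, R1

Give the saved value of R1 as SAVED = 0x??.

SAVED = 0xf5

after  0: R0=0x73 R1=0xce R2=0xb6 R3=0x94 R4=0xfe  N=0 Z=0
after  1: R0=0x73 R1=0xce R2=0x07 R3=0x94 R4=0xfe  N=0 Z=0
after  2: R0=0x73 R1=0x71 R2=0x07 R3=0x94 R4=0xfe  N=0 Z=0
after  3: R0=0x73 R1=0x71 R2=0xe7 R3=0x94 R4=0xfe  N=1 Z=0
after  4: R0=0x19 R1=0x71 R2=0xe7 R3=0x94 R4=0xfe  N=0 Z=0
after  5: R0=0x19 R1=0xf5 R2=0xe7 R3=0x94 R4=0xfe  N=1 Z=0
-- IRQ taken; context saved, return-PC = 6 --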